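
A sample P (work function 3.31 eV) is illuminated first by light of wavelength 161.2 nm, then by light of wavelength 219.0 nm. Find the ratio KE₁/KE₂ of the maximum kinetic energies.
1.8633

Using Einstein's equation: KE_max = hc/λ - φ

For λ₁ = 161.2 nm:
E₁ = hc/λ₁ = 7.6913 eV
KE₁ = E₁ - φ = 7.6913 - 3.31 = 4.3813 eV

For λ₂ = 219.0 nm:
E₂ = hc/λ₂ = 5.6614 eV
KE₂ = E₂ - φ = 5.6614 - 3.31 = 2.3514 eV

Ratio: KE₁/KE₂ = 4.3813/2.3514 = 1.8633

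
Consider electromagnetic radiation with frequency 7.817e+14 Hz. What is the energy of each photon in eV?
3.2329 eV

Using E = hf:

E = hf = (6.626×10⁻³⁴ J·s)(7.817e+14 Hz)
E = 3.2329 eV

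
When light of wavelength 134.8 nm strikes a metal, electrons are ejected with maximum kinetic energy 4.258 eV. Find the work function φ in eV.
4.94 eV

From Einstein's photoelectric equation: KE_max = hf - φ = hc/λ - φ

Rearranging for φ:
φ = hc/λ - KE_max

Calculate photon energy:
E_photon = hc/λ = 9.1976 eV

Therefore:
φ = 9.1976 - 4.258 = 4.94 eV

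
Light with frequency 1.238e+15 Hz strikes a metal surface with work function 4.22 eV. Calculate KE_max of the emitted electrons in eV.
0.9000 eV

Using Einstein's photoelectric equation: KE_max = hf - φ

First, calculate the photon energy:
E_photon = hf = (6.626×10⁻³⁴ J·s)(1.238e+15 Hz)
E_photon = 5.1200 eV

Then, the maximum kinetic energy:
KE_max = E_photon - φ = 5.1200 eV - 4.22 eV = 0.9000 eV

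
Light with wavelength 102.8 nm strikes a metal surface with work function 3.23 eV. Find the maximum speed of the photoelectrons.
1.7625e+06 m/s

First, find the maximum kinetic energy:
E_photon = hc/λ = 12.0607 eV
KE_max = E_photon - φ = 12.0607 - 3.23 = 8.8307 eV

Convert to Joules: KE_max = 8.8307 × 1.602×10⁻¹⁹ J = 1.4148e-18 J

Then use KE = ½mv² to find velocity:
v = √(2·KE/m) = √(2 × 1.4148e-18 J / 9.109e-31 kg)
v = 1.7625e+06 m/s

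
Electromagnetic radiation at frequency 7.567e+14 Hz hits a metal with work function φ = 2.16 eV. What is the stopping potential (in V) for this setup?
0.9695 V

The stopping potential V_s satisfies: eV_s = KE_max

First, find KE_max using Einstein's equation:
E_photon = hf = (6.626×10⁻³⁴ J·s)(7.567e+14 Hz) = 3.1295 eV
KE_max = E_photon - φ = 3.1295 - 2.16 = 0.9695 eV

Since eV_s = KE_max:
V_s = KE_max/e = 0.9695 V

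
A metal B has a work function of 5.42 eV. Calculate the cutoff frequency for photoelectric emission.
1.3106e+15 Hz

The threshold frequency is when the photon energy equals the work function:
hf₀ = φ

Solving for f₀:
f₀ = φ/h = (5.42 eV × 1.602×10⁻¹⁹ J/eV) / (6.626×10⁻³⁴ J·s)
f₀ = 1.3106e+15 Hz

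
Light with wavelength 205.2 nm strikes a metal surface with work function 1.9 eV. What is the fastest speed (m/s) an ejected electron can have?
1.2071e+06 m/s

First, find the maximum kinetic energy:
E_photon = hc/λ = 6.0421 eV
KE_max = E_photon - φ = 6.0421 - 1.9 = 4.1421 eV

Convert to Joules: KE_max = 4.1421 × 1.602×10⁻¹⁹ J = 6.6364e-19 J

Then use KE = ½mv² to find velocity:
v = √(2·KE/m) = √(2 × 6.6364e-19 J / 9.109e-31 kg)
v = 1.2071e+06 m/s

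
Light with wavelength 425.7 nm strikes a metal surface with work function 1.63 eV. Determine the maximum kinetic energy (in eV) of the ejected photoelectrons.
1.2825 eV

Using Einstein's photoelectric equation: KE_max = hf - φ = hc/λ - φ

First, calculate the photon energy:
E_photon = hc/λ = (6.626×10⁻³⁴ J·s)(3×10⁸ m/s) / (425.7×10⁻⁹ m)
E_photon = 2.9125 eV

Then, the maximum kinetic energy:
KE_max = E_photon - φ = 2.9125 eV - 1.63 eV = 1.2825 eV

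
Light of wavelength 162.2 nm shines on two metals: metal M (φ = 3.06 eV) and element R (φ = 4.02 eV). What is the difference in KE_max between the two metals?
0.9600 eV

Using KE_max = hc/λ - φ for each metal:

Photon energy: E = hc/λ = 7.6439 eV

For metal M (φ₁ = 3.06 eV):
KE₁ = E - φ₁ = 7.6439 - 3.06 = 4.5839 eV

For element R (φ₂ = 4.02 eV):
KE₂ = E - φ₂ = 7.6439 - 4.02 = 3.6239 eV

Difference:
ΔKE = KE₁ - KE₂ = 4.5839 - 3.6239 = 0.9600 eV

Note: The difference equals the difference in work functions: 4.02 - 3.06 = 0.96 eV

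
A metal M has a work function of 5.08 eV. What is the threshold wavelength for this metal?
244.06 nm

The threshold wavelength is when the photon energy equals the work function:
hc/λ₀ = φ

Solving for λ₀:
λ₀ = hc/φ = (6.626×10⁻³⁴ J·s)(3×10⁸ m/s) / (5.08 eV × 1.602×10⁻¹⁹ J/eV)
λ₀ = 244.06 nm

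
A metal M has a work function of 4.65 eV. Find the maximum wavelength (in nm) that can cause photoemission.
266.63 nm

The threshold wavelength is when the photon energy equals the work function:
hc/λ₀ = φ

Solving for λ₀:
λ₀ = hc/φ = (6.626×10⁻³⁴ J·s)(3×10⁸ m/s) / (4.65 eV × 1.602×10⁻¹⁹ J/eV)
λ₀ = 266.63 nm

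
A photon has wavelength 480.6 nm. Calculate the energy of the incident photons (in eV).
2.5798 eV

Using E = hf = hc/λ:

E = hc/λ = (6.626×10⁻³⁴ J·s)(3×10⁸ m/s) / (480.6×10⁻⁹ m)
E = 2.5798 eV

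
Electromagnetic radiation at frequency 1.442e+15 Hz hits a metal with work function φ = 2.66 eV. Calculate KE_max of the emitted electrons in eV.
3.3036 eV

Using Einstein's photoelectric equation: KE_max = hf - φ

First, calculate the photon energy:
E_photon = hf = (6.626×10⁻³⁴ J·s)(1.442e+15 Hz)
E_photon = 5.9636 eV

Then, the maximum kinetic energy:
KE_max = E_photon - φ = 5.9636 eV - 2.66 eV = 3.3036 eV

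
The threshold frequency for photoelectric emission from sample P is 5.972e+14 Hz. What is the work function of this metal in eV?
2.47 eV

At the threshold frequency, photon energy equals work function:
φ = hf₀

Calculating:
φ = (6.626×10⁻³⁴ J·s)(5.972e+14 Hz)
φ = 2.47 eV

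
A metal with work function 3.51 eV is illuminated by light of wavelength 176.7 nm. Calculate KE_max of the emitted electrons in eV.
3.5066 eV

Using Einstein's photoelectric equation: KE_max = hf - φ = hc/λ - φ

First, calculate the photon energy:
E_photon = hc/λ = (6.626×10⁻³⁴ J·s)(3×10⁸ m/s) / (176.7×10⁻⁹ m)
E_photon = 7.0166 eV

Then, the maximum kinetic energy:
KE_max = E_photon - φ = 7.0166 eV - 3.51 eV = 3.5066 eV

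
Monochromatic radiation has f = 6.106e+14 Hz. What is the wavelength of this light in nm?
490.98 nm

Using the wave equation: c = fλ

Solving for wavelength:
λ = c/f = (3×10⁸ m/s) / (6.106e+14 Hz)
λ = 490.98 nm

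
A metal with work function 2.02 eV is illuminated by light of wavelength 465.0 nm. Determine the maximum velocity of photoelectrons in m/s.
4.7682e+05 m/s

First, find the maximum kinetic energy:
E_photon = hc/λ = 2.6663 eV
KE_max = E_photon - φ = 2.6663 - 2.02 = 0.6463 eV

Convert to Joules: KE_max = 0.6463 × 1.602×10⁻¹⁹ J = 1.0355e-19 J

Then use KE = ½mv² to find velocity:
v = √(2·KE/m) = √(2 × 1.0355e-19 J / 9.109e-31 kg)
v = 4.7682e+05 m/s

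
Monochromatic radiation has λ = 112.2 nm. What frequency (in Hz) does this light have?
2.6719e+15 Hz

Using the wave equation: c = fλ

Solving for frequency:
f = c/λ = (3×10⁸ m/s) / (112.2×10⁻⁹ m)
f = 2.6719e+15 Hz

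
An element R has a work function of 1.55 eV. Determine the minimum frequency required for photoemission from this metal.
3.7479e+14 Hz

The threshold frequency is when the photon energy equals the work function:
hf₀ = φ

Solving for f₀:
f₀ = φ/h = (1.55 eV × 1.602×10⁻¹⁹ J/eV) / (6.626×10⁻³⁴ J·s)
f₀ = 3.7479e+14 Hz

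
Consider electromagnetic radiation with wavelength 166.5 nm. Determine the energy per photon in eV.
7.4465 eV

Using E = hf = hc/λ:

E = hc/λ = (6.626×10⁻³⁴ J·s)(3×10⁸ m/s) / (166.5×10⁻⁹ m)
E = 7.4465 eV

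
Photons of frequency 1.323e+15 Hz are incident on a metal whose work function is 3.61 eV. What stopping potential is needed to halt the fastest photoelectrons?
1.8615 V

The stopping potential V_s satisfies: eV_s = KE_max

First, find KE_max using Einstein's equation:
E_photon = hf = (6.626×10⁻³⁴ J·s)(1.323e+15 Hz) = 5.4715 eV
KE_max = E_photon - φ = 5.4715 - 3.61 = 1.8615 eV

Since eV_s = KE_max:
V_s = KE_max/e = 1.8615 V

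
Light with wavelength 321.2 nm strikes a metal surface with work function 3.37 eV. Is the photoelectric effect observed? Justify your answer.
Yes

For photoemission, the photon energy must exceed the work function.

Photon energy: E = hc/λ = 3.8600 eV
Work function: φ = 3.37 eV

Since E_photon (3.8600 eV) > φ (3.37 eV), photoemission WILL occur.
The threshold wavelength is λ₀ = hc/φ = 367.9 nm.
Since 321.2 nm < 367.9 nm, the light has sufficient energy.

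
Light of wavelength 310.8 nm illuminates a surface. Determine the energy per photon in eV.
3.9892 eV

Using E = hf = hc/λ:

E = hc/λ = (6.626×10⁻³⁴ J·s)(3×10⁸ m/s) / (310.8×10⁻⁹ m)
E = 3.9892 eV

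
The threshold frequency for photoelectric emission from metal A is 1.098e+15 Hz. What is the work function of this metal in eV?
4.54 eV

At the threshold frequency, photon energy equals work function:
φ = hf₀

Calculating:
φ = (6.626×10⁻³⁴ J·s)(1.098e+15 Hz)
φ = 4.54 eV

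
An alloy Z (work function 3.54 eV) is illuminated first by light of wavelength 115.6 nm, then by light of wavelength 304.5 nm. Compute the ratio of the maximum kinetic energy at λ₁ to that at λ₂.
13.5130

Using Einstein's equation: KE_max = hc/λ - φ

For λ₁ = 115.6 nm:
E₁ = hc/λ₁ = 10.7253 eV
KE₁ = E₁ - φ = 10.7253 - 3.54 = 7.1853 eV

For λ₂ = 304.5 nm:
E₂ = hc/λ₂ = 4.0717 eV
KE₂ = E₂ - φ = 4.0717 - 3.54 = 0.5317 eV

Ratio: KE₁/KE₂ = 7.1853/0.5317 = 13.5130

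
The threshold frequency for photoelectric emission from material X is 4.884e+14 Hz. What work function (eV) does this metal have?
2.02 eV

At the threshold frequency, photon energy equals work function:
φ = hf₀

Calculating:
φ = (6.626×10⁻³⁴ J·s)(4.884e+14 Hz)
φ = 2.02 eV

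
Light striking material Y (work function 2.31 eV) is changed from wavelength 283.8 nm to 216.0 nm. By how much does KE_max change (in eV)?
1.3713 eV

Using Einstein's equation: KE_max = hc/λ - φ

For λ₁ = 283.8 nm:
KE₁ = hc/λ₁ - φ = 4.3687 - 2.31 = 2.0587 eV

For λ₂ = 216.0 nm:
KE₂ = hc/λ₂ - φ = 5.7400 - 2.31 = 3.4300 eV

Change in KE:
ΔKE = KE₂ - KE₁ = 3.4300 - 2.0587 = 1.3713 eV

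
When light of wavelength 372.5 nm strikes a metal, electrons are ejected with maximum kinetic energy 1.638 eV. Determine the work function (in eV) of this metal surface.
1.69 eV

From Einstein's photoelectric equation: KE_max = hf - φ = hc/λ - φ

Rearranging for φ:
φ = hc/λ - KE_max

Calculate photon energy:
E_photon = hc/λ = 3.3284 eV

Therefore:
φ = 3.3284 - 1.638 = 1.69 eV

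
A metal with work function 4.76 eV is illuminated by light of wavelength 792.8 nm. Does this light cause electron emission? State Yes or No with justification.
No

For photoemission, the photon energy must exceed the work function.

Photon energy: E = hc/λ = 1.5639 eV
Work function: φ = 4.76 eV

Since E_photon (1.5639 eV) < φ (4.76 eV), photoemission will NOT occur.
The threshold wavelength is λ₀ = hc/φ = 260.5 nm.
Since 792.8 nm > 260.5 nm, the photons lack sufficient energy.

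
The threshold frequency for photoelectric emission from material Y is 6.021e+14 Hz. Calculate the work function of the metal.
2.49 eV

At the threshold frequency, photon energy equals work function:
φ = hf₀

Calculating:
φ = (6.626×10⁻³⁴ J·s)(6.021e+14 Hz)
φ = 2.49 eV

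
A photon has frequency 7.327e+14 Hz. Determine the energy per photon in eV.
3.0302 eV

Using E = hf:

E = hf = (6.626×10⁻³⁴ J·s)(7.327e+14 Hz)
E = 3.0302 eV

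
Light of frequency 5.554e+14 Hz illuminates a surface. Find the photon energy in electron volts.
2.2969 eV

Using E = hf:

E = hf = (6.626×10⁻³⁴ J·s)(5.554e+14 Hz)
E = 2.2969 eV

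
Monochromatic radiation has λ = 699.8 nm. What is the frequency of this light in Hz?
4.2840e+14 Hz

Using the wave equation: c = fλ

Solving for frequency:
f = c/λ = (3×10⁸ m/s) / (699.8×10⁻⁹ m)
f = 4.2840e+14 Hz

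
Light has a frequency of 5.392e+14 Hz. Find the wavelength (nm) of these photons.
555.99 nm

Using the wave equation: c = fλ

Solving for wavelength:
λ = c/f = (3×10⁸ m/s) / (5.392e+14 Hz)
λ = 555.99 nm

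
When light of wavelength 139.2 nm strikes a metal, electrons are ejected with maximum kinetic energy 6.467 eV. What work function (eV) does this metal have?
2.44 eV

From Einstein's photoelectric equation: KE_max = hf - φ = hc/λ - φ

Rearranging for φ:
φ = hc/λ - KE_max

Calculate photon energy:
E_photon = hc/λ = 8.9069 eV

Therefore:
φ = 8.9069 - 6.467 = 2.44 eV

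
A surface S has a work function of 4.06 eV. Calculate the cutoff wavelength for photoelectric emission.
305.38 nm

The threshold wavelength is when the photon energy equals the work function:
hc/λ₀ = φ

Solving for λ₀:
λ₀ = hc/φ = (6.626×10⁻³⁴ J·s)(3×10⁸ m/s) / (4.06 eV × 1.602×10⁻¹⁹ J/eV)
λ₀ = 305.38 nm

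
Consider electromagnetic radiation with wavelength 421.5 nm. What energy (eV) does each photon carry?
2.9415 eV

Using E = hf = hc/λ:

E = hc/λ = (6.626×10⁻³⁴ J·s)(3×10⁸ m/s) / (421.5×10⁻⁹ m)
E = 2.9415 eV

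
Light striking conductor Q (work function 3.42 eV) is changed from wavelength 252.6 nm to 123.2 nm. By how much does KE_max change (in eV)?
5.1553 eV

Using Einstein's equation: KE_max = hc/λ - φ

For λ₁ = 252.6 nm:
KE₁ = hc/λ₁ - φ = 4.9083 - 3.42 = 1.4883 eV

For λ₂ = 123.2 nm:
KE₂ = hc/λ₂ - φ = 10.0637 - 3.42 = 6.6437 eV

Change in KE:
ΔKE = KE₂ - KE₁ = 6.6437 - 1.4883 = 5.1553 eV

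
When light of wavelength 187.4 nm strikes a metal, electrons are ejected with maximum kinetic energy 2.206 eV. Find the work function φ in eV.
4.41 eV

From Einstein's photoelectric equation: KE_max = hf - φ = hc/λ - φ

Rearranging for φ:
φ = hc/λ - KE_max

Calculate photon energy:
E_photon = hc/λ = 6.6160 eV

Therefore:
φ = 6.6160 - 2.206 = 4.41 eV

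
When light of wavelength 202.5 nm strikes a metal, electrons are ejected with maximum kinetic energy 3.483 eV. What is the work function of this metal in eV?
2.64 eV

From Einstein's photoelectric equation: KE_max = hf - φ = hc/λ - φ

Rearranging for φ:
φ = hc/λ - KE_max

Calculate photon energy:
E_photon = hc/λ = 6.1227 eV

Therefore:
φ = 6.1227 - 3.483 = 2.64 eV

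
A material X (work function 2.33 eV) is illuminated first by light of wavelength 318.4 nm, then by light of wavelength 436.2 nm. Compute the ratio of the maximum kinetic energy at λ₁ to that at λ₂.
3.0524

Using Einstein's equation: KE_max = hc/λ - φ

For λ₁ = 318.4 nm:
E₁ = hc/λ₁ = 3.8940 eV
KE₁ = E₁ - φ = 3.8940 - 2.33 = 1.5640 eV

For λ₂ = 436.2 nm:
E₂ = hc/λ₂ = 2.8424 eV
KE₂ = E₂ - φ = 2.8424 - 2.33 = 0.5124 eV

Ratio: KE₁/KE₂ = 1.5640/0.5124 = 3.0524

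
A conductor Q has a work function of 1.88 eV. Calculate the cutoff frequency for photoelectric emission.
4.5458e+14 Hz

The threshold frequency is when the photon energy equals the work function:
hf₀ = φ

Solving for f₀:
f₀ = φ/h = (1.88 eV × 1.602×10⁻¹⁹ J/eV) / (6.626×10⁻³⁴ J·s)
f₀ = 4.5458e+14 Hz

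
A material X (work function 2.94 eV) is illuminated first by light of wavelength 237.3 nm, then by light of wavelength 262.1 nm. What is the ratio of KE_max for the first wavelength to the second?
1.2761

Using Einstein's equation: KE_max = hc/λ - φ

For λ₁ = 237.3 nm:
E₁ = hc/λ₁ = 5.2248 eV
KE₁ = E₁ - φ = 5.2248 - 2.94 = 2.2848 eV

For λ₂ = 262.1 nm:
E₂ = hc/λ₂ = 4.7304 eV
KE₂ = E₂ - φ = 4.7304 - 2.94 = 1.7904 eV

Ratio: KE₁/KE₂ = 2.2848/1.7904 = 1.2761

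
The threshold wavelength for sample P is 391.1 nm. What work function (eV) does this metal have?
3.17 eV

At the threshold wavelength, photon energy equals work function:
φ = hc/λ₀

Calculating:
φ = (6.626×10⁻³⁴ J·s)(3×10⁸ m/s) / (391.1×10⁻⁹ m)
φ = 3.17 eV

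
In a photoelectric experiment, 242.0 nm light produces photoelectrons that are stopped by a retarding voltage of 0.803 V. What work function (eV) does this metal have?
4.32 eV

The stopping potential gives the maximum kinetic energy: KE_max = eV_s = 0.803 eV

From Einstein's photoelectric equation: KE_max = hc/λ - φ
Rearranging: φ = hc/λ - KE_max

Calculate photon energy:
E_photon = hc/λ = (6.626×10⁻³⁴ J·s)(3×10⁸ m/s) / (242.0×10⁻⁹ m) = 5.1233 eV

Therefore:
φ = 5.1233 - 0.803 = 4.32 eV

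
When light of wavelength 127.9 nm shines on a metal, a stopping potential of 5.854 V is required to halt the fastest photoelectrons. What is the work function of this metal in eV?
3.84 eV

The stopping potential gives the maximum kinetic energy: KE_max = eV_s = 5.854 eV

From Einstein's photoelectric equation: KE_max = hc/λ - φ
Rearranging: φ = hc/λ - KE_max

Calculate photon energy:
E_photon = hc/λ = (6.626×10⁻³⁴ J·s)(3×10⁸ m/s) / (127.9×10⁻⁹ m) = 9.6938 eV

Therefore:
φ = 9.6938 - 5.854 = 3.84 eV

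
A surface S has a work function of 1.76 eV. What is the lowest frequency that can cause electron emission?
4.2557e+14 Hz

The threshold frequency is when the photon energy equals the work function:
hf₀ = φ

Solving for f₀:
f₀ = φ/h = (1.76 eV × 1.602×10⁻¹⁹ J/eV) / (6.626×10⁻³⁴ J·s)
f₀ = 4.2557e+14 Hz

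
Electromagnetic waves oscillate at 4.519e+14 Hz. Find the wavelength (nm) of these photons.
663.40 nm

Using the wave equation: c = fλ

Solving for wavelength:
λ = c/f = (3×10⁸ m/s) / (4.519e+14 Hz)
λ = 663.40 nm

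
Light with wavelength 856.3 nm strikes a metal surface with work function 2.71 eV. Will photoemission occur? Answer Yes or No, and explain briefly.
No

For photoemission, the photon energy must exceed the work function.

Photon energy: E = hc/λ = 1.4479 eV
Work function: φ = 2.71 eV

Since E_photon (1.4479 eV) < φ (2.71 eV), photoemission will NOT occur.
The threshold wavelength is λ₀ = hc/φ = 457.5 nm.
Since 856.3 nm > 457.5 nm, the photons lack sufficient energy.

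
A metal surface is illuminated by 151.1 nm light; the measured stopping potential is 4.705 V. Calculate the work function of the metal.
3.50 eV

The stopping potential gives the maximum kinetic energy: KE_max = eV_s = 4.705 eV

From Einstein's photoelectric equation: KE_max = hc/λ - φ
Rearranging: φ = hc/λ - KE_max

Calculate photon energy:
E_photon = hc/λ = (6.626×10⁻³⁴ J·s)(3×10⁸ m/s) / (151.1×10⁻⁹ m) = 8.2054 eV

Therefore:
φ = 8.2054 - 4.705 = 3.50 eV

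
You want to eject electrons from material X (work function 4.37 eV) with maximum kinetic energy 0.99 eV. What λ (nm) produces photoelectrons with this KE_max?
231.31 nm

From Einstein's equation: KE_max = hc/λ - φ

Rearranging for λ:
hc/λ = KE_max + φ
λ = hc/(KE_max + φ)

Required photon energy:
E_photon = KE_max + φ = 0.99 + 4.37 = 5.36 eV

Required wavelength:
λ = hc/E_photon = (6.626×10⁻³⁴)(3×10⁸) / (5.36 × 1.602×10⁻¹⁹)
λ = 231.31 nm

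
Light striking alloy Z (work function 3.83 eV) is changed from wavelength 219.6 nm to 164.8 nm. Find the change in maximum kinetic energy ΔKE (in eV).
1.8774 eV

Using Einstein's equation: KE_max = hc/λ - φ

For λ₁ = 219.6 nm:
KE₁ = hc/λ₁ - φ = 5.6459 - 3.83 = 1.8159 eV

For λ₂ = 164.8 nm:
KE₂ = hc/λ₂ - φ = 7.5233 - 3.83 = 3.6933 eV

Change in KE:
ΔKE = KE₂ - KE₁ = 3.6933 - 1.8159 = 1.8774 eV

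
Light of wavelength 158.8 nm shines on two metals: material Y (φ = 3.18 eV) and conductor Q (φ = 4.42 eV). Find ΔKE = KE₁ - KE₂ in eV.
1.2400 eV

Using KE_max = hc/λ - φ for each metal:

Photon energy: E = hc/λ = 7.8076 eV

For material Y (φ₁ = 3.18 eV):
KE₁ = E - φ₁ = 7.8076 - 3.18 = 4.6276 eV

For conductor Q (φ₂ = 4.42 eV):
KE₂ = E - φ₂ = 7.8076 - 4.42 = 3.3876 eV

Difference:
ΔKE = KE₁ - KE₂ = 4.6276 - 3.3876 = 1.2400 eV

Note: The difference equals the difference in work functions: 4.42 - 3.18 = 1.24 eV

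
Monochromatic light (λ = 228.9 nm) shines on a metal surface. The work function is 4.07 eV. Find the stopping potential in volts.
1.3465 V

The stopping potential V_s satisfies: eV_s = KE_max

First, find KE_max using Einstein's equation:
E_photon = hc/λ = 5.4165 eV
KE_max = E_photon - φ = 5.4165 - 4.07 = 1.3465 eV

Since eV_s = KE_max:
V_s = KE_max/e = 1.3465 V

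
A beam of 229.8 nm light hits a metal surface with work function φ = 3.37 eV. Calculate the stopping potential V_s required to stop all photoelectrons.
2.0253 V

The stopping potential V_s satisfies: eV_s = KE_max

First, find KE_max using Einstein's equation:
E_photon = hc/λ = 5.3953 eV
KE_max = E_photon - φ = 5.3953 - 3.37 = 2.0253 eV

Since eV_s = KE_max:
V_s = KE_max/e = 2.0253 V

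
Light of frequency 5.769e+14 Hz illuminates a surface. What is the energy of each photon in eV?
2.3859 eV

Using E = hf:

E = hf = (6.626×10⁻³⁴ J·s)(5.769e+14 Hz)
E = 2.3859 eV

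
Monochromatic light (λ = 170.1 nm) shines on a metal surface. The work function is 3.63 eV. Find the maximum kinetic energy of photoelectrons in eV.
3.6589 eV

Using Einstein's photoelectric equation: KE_max = hf - φ = hc/λ - φ

First, calculate the photon energy:
E_photon = hc/λ = (6.626×10⁻³⁴ J·s)(3×10⁸ m/s) / (170.1×10⁻⁹ m)
E_photon = 7.2889 eV

Then, the maximum kinetic energy:
KE_max = E_photon - φ = 7.2889 eV - 3.63 eV = 3.6589 eV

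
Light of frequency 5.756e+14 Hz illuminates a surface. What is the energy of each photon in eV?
2.3805 eV

Using E = hf:

E = hf = (6.626×10⁻³⁴ J·s)(5.756e+14 Hz)
E = 2.3805 eV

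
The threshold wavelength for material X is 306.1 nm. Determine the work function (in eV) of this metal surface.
4.05 eV

At the threshold wavelength, photon energy equals work function:
φ = hc/λ₀

Calculating:
φ = (6.626×10⁻³⁴ J·s)(3×10⁸ m/s) / (306.1×10⁻⁹ m)
φ = 4.05 eV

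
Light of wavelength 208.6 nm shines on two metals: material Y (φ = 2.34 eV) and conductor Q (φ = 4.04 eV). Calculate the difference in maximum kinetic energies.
1.7000 eV

Using KE_max = hc/λ - φ for each metal:

Photon energy: E = hc/λ = 5.9436 eV

For material Y (φ₁ = 2.34 eV):
KE₁ = E - φ₁ = 5.9436 - 2.34 = 3.6036 eV

For conductor Q (φ₂ = 4.04 eV):
KE₂ = E - φ₂ = 5.9436 - 4.04 = 1.9036 eV

Difference:
ΔKE = KE₁ - KE₂ = 3.6036 - 1.9036 = 1.7000 eV

Note: The difference equals the difference in work functions: 4.04 - 2.34 = 1.70 eV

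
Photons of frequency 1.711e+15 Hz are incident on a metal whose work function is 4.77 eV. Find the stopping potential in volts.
2.3061 V

The stopping potential V_s satisfies: eV_s = KE_max

First, find KE_max using Einstein's equation:
E_photon = hf = (6.626×10⁻³⁴ J·s)(1.711e+15 Hz) = 7.0761 eV
KE_max = E_photon - φ = 7.0761 - 4.77 = 2.3061 eV

Since eV_s = KE_max:
V_s = KE_max/e = 2.3061 V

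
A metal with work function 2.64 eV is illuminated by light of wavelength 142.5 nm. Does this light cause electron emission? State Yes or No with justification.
Yes

For photoemission, the photon energy must exceed the work function.

Photon energy: E = hc/λ = 8.7006 eV
Work function: φ = 2.64 eV

Since E_photon (8.7006 eV) > φ (2.64 eV), photoemission WILL occur.
The threshold wavelength is λ₀ = hc/φ = 469.6 nm.
Since 142.5 nm < 469.6 nm, the light has sufficient energy.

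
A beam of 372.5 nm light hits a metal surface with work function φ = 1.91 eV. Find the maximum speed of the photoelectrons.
7.0637e+05 m/s

First, find the maximum kinetic energy:
E_photon = hc/λ = 3.3284 eV
KE_max = E_photon - φ = 3.3284 - 1.91 = 1.4184 eV

Convert to Joules: KE_max = 1.4184 × 1.602×10⁻¹⁹ J = 2.2726e-19 J

Then use KE = ½mv² to find velocity:
v = √(2·KE/m) = √(2 × 2.2726e-19 J / 9.109e-31 kg)
v = 7.0637e+05 m/s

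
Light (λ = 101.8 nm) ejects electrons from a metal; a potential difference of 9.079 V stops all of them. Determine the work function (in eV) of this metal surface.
3.10 eV

The stopping potential gives the maximum kinetic energy: KE_max = eV_s = 9.079 eV

From Einstein's photoelectric equation: KE_max = hc/λ - φ
Rearranging: φ = hc/λ - KE_max

Calculate photon energy:
E_photon = hc/λ = (6.626×10⁻³⁴ J·s)(3×10⁸ m/s) / (101.8×10⁻⁹ m) = 12.1792 eV

Therefore:
φ = 12.1792 - 9.079 = 3.10 eV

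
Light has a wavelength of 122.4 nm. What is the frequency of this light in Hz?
2.4493e+15 Hz

Using the wave equation: c = fλ

Solving for frequency:
f = c/λ = (3×10⁸ m/s) / (122.4×10⁻⁹ m)
f = 2.4493e+15 Hz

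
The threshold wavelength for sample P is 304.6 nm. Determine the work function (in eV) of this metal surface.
4.07 eV

At the threshold wavelength, photon energy equals work function:
φ = hc/λ₀

Calculating:
φ = (6.626×10⁻³⁴ J·s)(3×10⁸ m/s) / (304.6×10⁻⁹ m)
φ = 4.07 eV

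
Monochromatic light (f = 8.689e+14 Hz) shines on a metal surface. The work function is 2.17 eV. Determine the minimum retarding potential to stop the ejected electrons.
1.4235 V

The stopping potential V_s satisfies: eV_s = KE_max

First, find KE_max using Einstein's equation:
E_photon = hf = (6.626×10⁻³⁴ J·s)(8.689e+14 Hz) = 3.5935 eV
KE_max = E_photon - φ = 3.5935 - 2.17 = 1.4235 eV

Since eV_s = KE_max:
V_s = KE_max/e = 1.4235 V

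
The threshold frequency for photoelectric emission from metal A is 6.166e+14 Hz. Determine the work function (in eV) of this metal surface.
2.55 eV

At the threshold frequency, photon energy equals work function:
φ = hf₀

Calculating:
φ = (6.626×10⁻³⁴ J·s)(6.166e+14 Hz)
φ = 2.55 eV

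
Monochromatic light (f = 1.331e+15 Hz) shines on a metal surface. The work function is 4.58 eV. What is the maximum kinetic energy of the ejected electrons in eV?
0.9246 eV

Using Einstein's photoelectric equation: KE_max = hf - φ

First, calculate the photon energy:
E_photon = hf = (6.626×10⁻³⁴ J·s)(1.331e+15 Hz)
E_photon = 5.5046 eV

Then, the maximum kinetic energy:
KE_max = E_photon - φ = 5.5046 eV - 4.58 eV = 0.9246 eV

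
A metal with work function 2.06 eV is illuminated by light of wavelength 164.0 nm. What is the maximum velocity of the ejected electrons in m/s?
1.3909e+06 m/s

First, find the maximum kinetic energy:
E_photon = hc/λ = 7.5600 eV
KE_max = E_photon - φ = 7.5600 - 2.06 = 5.5000 eV

Convert to Joules: KE_max = 5.5000 × 1.602×10⁻¹⁹ J = 8.8120e-19 J

Then use KE = ½mv² to find velocity:
v = √(2·KE/m) = √(2 × 8.8120e-19 J / 9.109e-31 kg)
v = 1.3909e+06 m/s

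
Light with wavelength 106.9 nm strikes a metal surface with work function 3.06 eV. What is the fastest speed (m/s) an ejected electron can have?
1.7330e+06 m/s

First, find the maximum kinetic energy:
E_photon = hc/λ = 11.5981 eV
KE_max = E_photon - φ = 11.5981 - 3.06 = 8.5381 eV

Convert to Joules: KE_max = 8.5381 × 1.602×10⁻¹⁹ J = 1.3680e-18 J

Then use KE = ½mv² to find velocity:
v = √(2·KE/m) = √(2 × 1.3680e-18 J / 9.109e-31 kg)
v = 1.7330e+06 m/s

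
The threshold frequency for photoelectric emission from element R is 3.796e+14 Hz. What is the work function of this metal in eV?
1.57 eV

At the threshold frequency, photon energy equals work function:
φ = hf₀

Calculating:
φ = (6.626×10⁻³⁴ J·s)(3.796e+14 Hz)
φ = 1.57 eV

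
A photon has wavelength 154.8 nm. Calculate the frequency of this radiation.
1.9366e+15 Hz

Using the wave equation: c = fλ

Solving for frequency:
f = c/λ = (3×10⁸ m/s) / (154.8×10⁻⁹ m)
f = 1.9366e+15 Hz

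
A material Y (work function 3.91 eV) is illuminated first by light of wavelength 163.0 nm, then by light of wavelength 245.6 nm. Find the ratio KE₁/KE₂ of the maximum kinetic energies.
3.2475

Using Einstein's equation: KE_max = hc/λ - φ

For λ₁ = 163.0 nm:
E₁ = hc/λ₁ = 7.6064 eV
KE₁ = E₁ - φ = 7.6064 - 3.91 = 3.6964 eV

For λ₂ = 245.6 nm:
E₂ = hc/λ₂ = 5.0482 eV
KE₂ = E₂ - φ = 5.0482 - 3.91 = 1.1382 eV

Ratio: KE₁/KE₂ = 3.6964/1.1382 = 3.2475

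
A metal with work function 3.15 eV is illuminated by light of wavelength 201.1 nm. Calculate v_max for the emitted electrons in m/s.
1.0299e+06 m/s

First, find the maximum kinetic energy:
E_photon = hc/λ = 6.1653 eV
KE_max = E_photon - φ = 6.1653 - 3.15 = 3.0153 eV

Convert to Joules: KE_max = 3.0153 × 1.602×10⁻¹⁹ J = 4.8310e-19 J

Then use KE = ½mv² to find velocity:
v = √(2·KE/m) = √(2 × 4.8310e-19 J / 9.109e-31 kg)
v = 1.0299e+06 m/s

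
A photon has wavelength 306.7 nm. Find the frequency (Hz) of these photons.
9.7748e+14 Hz

Using the wave equation: c = fλ

Solving for frequency:
f = c/λ = (3×10⁸ m/s) / (306.7×10⁻⁹ m)
f = 9.7748e+14 Hz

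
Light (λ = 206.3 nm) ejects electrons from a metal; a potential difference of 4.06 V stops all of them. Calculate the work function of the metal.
1.95 eV

The stopping potential gives the maximum kinetic energy: KE_max = eV_s = 4.06 eV

From Einstein's photoelectric equation: KE_max = hc/λ - φ
Rearranging: φ = hc/λ - KE_max

Calculate photon energy:
E_photon = hc/λ = (6.626×10⁻³⁴ J·s)(3×10⁸ m/s) / (206.3×10⁻⁹ m) = 6.0099 eV

Therefore:
φ = 6.0099 - 4.06 = 1.95 eV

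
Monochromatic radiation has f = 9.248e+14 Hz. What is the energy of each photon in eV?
3.8247 eV

Using E = hf:

E = hf = (6.626×10⁻³⁴ J·s)(9.248e+14 Hz)
E = 3.8247 eV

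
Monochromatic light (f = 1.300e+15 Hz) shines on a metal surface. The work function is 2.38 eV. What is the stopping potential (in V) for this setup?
2.9964 V

The stopping potential V_s satisfies: eV_s = KE_max

First, find KE_max using Einstein's equation:
E_photon = hf = (6.626×10⁻³⁴ J·s)(1.300e+15 Hz) = 5.3764 eV
KE_max = E_photon - φ = 5.3764 - 2.38 = 2.9964 eV

Since eV_s = KE_max:
V_s = KE_max/e = 2.9964 V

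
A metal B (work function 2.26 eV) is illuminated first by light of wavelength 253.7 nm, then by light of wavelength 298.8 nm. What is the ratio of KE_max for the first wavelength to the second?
1.3904

Using Einstein's equation: KE_max = hc/λ - φ

For λ₁ = 253.7 nm:
E₁ = hc/λ₁ = 4.8870 eV
KE₁ = E₁ - φ = 4.8870 - 2.26 = 2.6270 eV

For λ₂ = 298.8 nm:
E₂ = hc/λ₂ = 4.1494 eV
KE₂ = E₂ - φ = 4.1494 - 2.26 = 1.8894 eV

Ratio: KE₁/KE₂ = 2.6270/1.8894 = 1.3904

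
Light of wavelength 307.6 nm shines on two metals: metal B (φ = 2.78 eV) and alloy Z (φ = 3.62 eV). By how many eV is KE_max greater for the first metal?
0.8400 eV

Using KE_max = hc/λ - φ for each metal:

Photon energy: E = hc/λ = 4.0307 eV

For metal B (φ₁ = 2.78 eV):
KE₁ = E - φ₁ = 4.0307 - 2.78 = 1.2507 eV

For alloy Z (φ₂ = 3.62 eV):
KE₂ = E - φ₂ = 4.0307 - 3.62 = 0.4107 eV

Difference:
ΔKE = KE₁ - KE₂ = 1.2507 - 0.4107 = 0.8400 eV

Note: The difference equals the difference in work functions: 3.62 - 2.78 = 0.84 eV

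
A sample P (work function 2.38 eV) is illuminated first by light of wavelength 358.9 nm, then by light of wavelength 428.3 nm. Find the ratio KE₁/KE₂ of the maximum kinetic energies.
2.0873

Using Einstein's equation: KE_max = hc/λ - φ

For λ₁ = 358.9 nm:
E₁ = hc/λ₁ = 3.4546 eV
KE₁ = E₁ - φ = 3.4546 - 2.38 = 1.0746 eV

For λ₂ = 428.3 nm:
E₂ = hc/λ₂ = 2.8948 eV
KE₂ = E₂ - φ = 2.8948 - 2.38 = 0.5148 eV

Ratio: KE₁/KE₂ = 1.0746/0.5148 = 2.0873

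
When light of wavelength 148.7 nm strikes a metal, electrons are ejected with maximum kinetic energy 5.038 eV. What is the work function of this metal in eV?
3.30 eV

From Einstein's photoelectric equation: KE_max = hf - φ = hc/λ - φ

Rearranging for φ:
φ = hc/λ - KE_max

Calculate photon energy:
E_photon = hc/λ = 8.3379 eV

Therefore:
φ = 8.3379 - 5.038 = 3.30 eV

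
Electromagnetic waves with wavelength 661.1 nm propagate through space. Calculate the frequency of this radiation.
4.5348e+14 Hz

Using the wave equation: c = fλ

Solving for frequency:
f = c/λ = (3×10⁸ m/s) / (661.1×10⁻⁹ m)
f = 4.5348e+14 Hz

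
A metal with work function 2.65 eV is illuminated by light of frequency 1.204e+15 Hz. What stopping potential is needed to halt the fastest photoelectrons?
2.3293 V

The stopping potential V_s satisfies: eV_s = KE_max

First, find KE_max using Einstein's equation:
E_photon = hf = (6.626×10⁻³⁴ J·s)(1.204e+15 Hz) = 4.9793 eV
KE_max = E_photon - φ = 4.9793 - 2.65 = 2.3293 eV

Since eV_s = KE_max:
V_s = KE_max/e = 2.3293 V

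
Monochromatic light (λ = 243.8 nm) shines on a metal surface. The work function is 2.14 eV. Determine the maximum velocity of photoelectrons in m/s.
1.0179e+06 m/s

First, find the maximum kinetic energy:
E_photon = hc/λ = 5.0855 eV
KE_max = E_photon - φ = 5.0855 - 2.14 = 2.9455 eV

Convert to Joules: KE_max = 2.9455 × 1.602×10⁻¹⁹ J = 4.7192e-19 J

Then use KE = ½mv² to find velocity:
v = √(2·KE/m) = √(2 × 4.7192e-19 J / 9.109e-31 kg)
v = 1.0179e+06 m/s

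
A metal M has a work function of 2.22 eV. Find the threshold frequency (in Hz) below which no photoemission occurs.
5.3679e+14 Hz

The threshold frequency is when the photon energy equals the work function:
hf₀ = φ

Solving for f₀:
f₀ = φ/h = (2.22 eV × 1.602×10⁻¹⁹ J/eV) / (6.626×10⁻³⁴ J·s)
f₀ = 5.3679e+14 Hz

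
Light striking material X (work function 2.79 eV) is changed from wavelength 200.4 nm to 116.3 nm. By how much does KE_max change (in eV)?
4.4739 eV

Using Einstein's equation: KE_max = hc/λ - φ

For λ₁ = 200.4 nm:
KE₁ = hc/λ₁ - φ = 6.1868 - 2.79 = 3.3968 eV

For λ₂ = 116.3 nm:
KE₂ = hc/λ₂ - φ = 10.6607 - 2.79 = 7.8707 eV

Change in KE:
ΔKE = KE₂ - KE₁ = 7.8707 - 3.3968 = 4.4739 eV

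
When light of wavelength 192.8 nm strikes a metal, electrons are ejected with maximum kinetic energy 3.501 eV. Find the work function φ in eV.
2.93 eV

From Einstein's photoelectric equation: KE_max = hf - φ = hc/λ - φ

Rearranging for φ:
φ = hc/λ - KE_max

Calculate photon energy:
E_photon = hc/λ = 6.4307 eV

Therefore:
φ = 6.4307 - 3.501 = 2.93 eV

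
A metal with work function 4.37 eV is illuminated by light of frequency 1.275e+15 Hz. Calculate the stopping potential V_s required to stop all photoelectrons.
0.9030 V

The stopping potential V_s satisfies: eV_s = KE_max

First, find KE_max using Einstein's equation:
E_photon = hf = (6.626×10⁻³⁴ J·s)(1.275e+15 Hz) = 5.2730 eV
KE_max = E_photon - φ = 5.2730 - 4.37 = 0.9030 eV

Since eV_s = KE_max:
V_s = KE_max/e = 0.9030 V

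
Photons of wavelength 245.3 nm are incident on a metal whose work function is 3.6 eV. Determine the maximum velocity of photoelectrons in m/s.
7.1526e+05 m/s

First, find the maximum kinetic energy:
E_photon = hc/λ = 5.0544 eV
KE_max = E_photon - φ = 5.0544 - 3.6 = 1.4544 eV

Convert to Joules: KE_max = 1.4544 × 1.602×10⁻¹⁹ J = 2.3302e-19 J

Then use KE = ½mv² to find velocity:
v = √(2·KE/m) = √(2 × 2.3302e-19 J / 9.109e-31 kg)
v = 7.1526e+05 m/s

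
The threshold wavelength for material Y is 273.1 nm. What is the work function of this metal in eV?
4.54 eV

At the threshold wavelength, photon energy equals work function:
φ = hc/λ₀

Calculating:
φ = (6.626×10⁻³⁴ J·s)(3×10⁸ m/s) / (273.1×10⁻⁹ m)
φ = 4.54 eV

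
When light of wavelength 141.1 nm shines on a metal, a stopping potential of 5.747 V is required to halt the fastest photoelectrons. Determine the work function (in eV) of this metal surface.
3.04 eV

The stopping potential gives the maximum kinetic energy: KE_max = eV_s = 5.747 eV

From Einstein's photoelectric equation: KE_max = hc/λ - φ
Rearranging: φ = hc/λ - KE_max

Calculate photon energy:
E_photon = hc/λ = (6.626×10⁻³⁴ J·s)(3×10⁸ m/s) / (141.1×10⁻⁹ m) = 8.7870 eV

Therefore:
φ = 8.7870 - 5.747 = 3.04 eV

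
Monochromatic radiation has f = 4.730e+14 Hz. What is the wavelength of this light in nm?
633.81 nm

Using the wave equation: c = fλ

Solving for wavelength:
λ = c/f = (3×10⁸ m/s) / (4.730e+14 Hz)
λ = 633.81 nm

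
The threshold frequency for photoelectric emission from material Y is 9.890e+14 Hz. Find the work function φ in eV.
4.09 eV

At the threshold frequency, photon energy equals work function:
φ = hf₀

Calculating:
φ = (6.626×10⁻³⁴ J·s)(9.890e+14 Hz)
φ = 4.09 eV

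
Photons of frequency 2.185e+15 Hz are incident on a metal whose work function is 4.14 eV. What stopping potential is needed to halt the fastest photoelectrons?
4.8964 V

The stopping potential V_s satisfies: eV_s = KE_max

First, find KE_max using Einstein's equation:
E_photon = hf = (6.626×10⁻³⁴ J·s)(2.185e+15 Hz) = 9.0364 eV
KE_max = E_photon - φ = 9.0364 - 4.14 = 4.8964 eV

Since eV_s = KE_max:
V_s = KE_max/e = 4.8964 V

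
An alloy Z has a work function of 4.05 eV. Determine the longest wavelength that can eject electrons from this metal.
306.13 nm

The threshold wavelength is when the photon energy equals the work function:
hc/λ₀ = φ

Solving for λ₀:
λ₀ = hc/φ = (6.626×10⁻³⁴ J·s)(3×10⁸ m/s) / (4.05 eV × 1.602×10⁻¹⁹ J/eV)
λ₀ = 306.13 nm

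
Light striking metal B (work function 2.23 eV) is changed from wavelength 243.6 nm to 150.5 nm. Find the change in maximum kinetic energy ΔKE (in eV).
3.1485 eV

Using Einstein's equation: KE_max = hc/λ - φ

For λ₁ = 243.6 nm:
KE₁ = hc/λ₁ - φ = 5.0897 - 2.23 = 2.8597 eV

For λ₂ = 150.5 nm:
KE₂ = hc/λ₂ - φ = 8.2382 - 2.23 = 6.0082 eV

Change in KE:
ΔKE = KE₂ - KE₁ = 6.0082 - 2.8597 = 3.1485 eV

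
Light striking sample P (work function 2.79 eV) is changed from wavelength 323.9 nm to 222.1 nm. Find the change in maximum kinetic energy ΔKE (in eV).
1.7545 eV

Using Einstein's equation: KE_max = hc/λ - φ

For λ₁ = 323.9 nm:
KE₁ = hc/λ₁ - φ = 3.8279 - 2.79 = 1.0379 eV

For λ₂ = 222.1 nm:
KE₂ = hc/λ₂ - φ = 5.5824 - 2.79 = 2.7924 eV

Change in KE:
ΔKE = KE₂ - KE₁ = 2.7924 - 1.0379 = 1.7545 eV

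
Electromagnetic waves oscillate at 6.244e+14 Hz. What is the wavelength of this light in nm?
480.13 nm

Using the wave equation: c = fλ

Solving for wavelength:
λ = c/f = (3×10⁸ m/s) / (6.244e+14 Hz)
λ = 480.13 nm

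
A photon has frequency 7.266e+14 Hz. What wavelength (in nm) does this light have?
412.60 nm

Using the wave equation: c = fλ

Solving for wavelength:
λ = c/f = (3×10⁸ m/s) / (7.266e+14 Hz)
λ = 412.60 nm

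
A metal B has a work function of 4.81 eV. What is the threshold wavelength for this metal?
257.76 nm

The threshold wavelength is when the photon energy equals the work function:
hc/λ₀ = φ

Solving for λ₀:
λ₀ = hc/φ = (6.626×10⁻³⁴ J·s)(3×10⁸ m/s) / (4.81 eV × 1.602×10⁻¹⁹ J/eV)
λ₀ = 257.76 nm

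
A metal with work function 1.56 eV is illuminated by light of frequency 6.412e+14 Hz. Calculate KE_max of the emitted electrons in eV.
1.0918 eV

Using Einstein's photoelectric equation: KE_max = hf - φ

First, calculate the photon energy:
E_photon = hf = (6.626×10⁻³⁴ J·s)(6.412e+14 Hz)
E_photon = 2.6518 eV

Then, the maximum kinetic energy:
KE_max = E_photon - φ = 2.6518 eV - 1.56 eV = 1.0918 eV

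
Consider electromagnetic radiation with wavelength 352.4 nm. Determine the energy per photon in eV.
3.5183 eV

Using E = hf = hc/λ:

E = hc/λ = (6.626×10⁻³⁴ J·s)(3×10⁸ m/s) / (352.4×10⁻⁹ m)
E = 3.5183 eV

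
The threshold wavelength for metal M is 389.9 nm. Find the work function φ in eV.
3.18 eV

At the threshold wavelength, photon energy equals work function:
φ = hc/λ₀

Calculating:
φ = (6.626×10⁻³⁴ J·s)(3×10⁸ m/s) / (389.9×10⁻⁹ m)
φ = 3.18 eV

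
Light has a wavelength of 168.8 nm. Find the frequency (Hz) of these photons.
1.7760e+15 Hz

Using the wave equation: c = fλ

Solving for frequency:
f = c/λ = (3×10⁸ m/s) / (168.8×10⁻⁹ m)
f = 1.7760e+15 Hz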